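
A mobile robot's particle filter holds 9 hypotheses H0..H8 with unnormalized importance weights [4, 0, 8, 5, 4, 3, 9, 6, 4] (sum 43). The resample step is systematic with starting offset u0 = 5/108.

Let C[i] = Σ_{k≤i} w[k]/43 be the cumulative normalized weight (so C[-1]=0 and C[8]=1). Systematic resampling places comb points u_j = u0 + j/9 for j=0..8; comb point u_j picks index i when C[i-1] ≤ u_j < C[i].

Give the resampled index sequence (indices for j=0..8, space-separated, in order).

0 2 2 3 5 6 6 7 8

C = [4/43, 4/43, 12/43, 17/43, 21/43, 24/43, 33/43, 39/43, 1]
j=0: u_0=5/108 ∈ [0, 4/43) → index 0
j=1: u_1=17/108 ∈ [4/43, 12/43) → index 2
j=2: u_2=29/108 ∈ [4/43, 12/43) → index 2
j=3: u_3=41/108 ∈ [12/43, 17/43) → index 3
j=4: u_4=53/108 ∈ [21/43, 24/43) → index 5
j=5: u_5=65/108 ∈ [24/43, 33/43) → index 6
j=6: u_6=77/108 ∈ [24/43, 33/43) → index 6
j=7: u_7=89/108 ∈ [33/43, 39/43) → index 7
j=8: u_8=101/108 ∈ [39/43, 1) → index 8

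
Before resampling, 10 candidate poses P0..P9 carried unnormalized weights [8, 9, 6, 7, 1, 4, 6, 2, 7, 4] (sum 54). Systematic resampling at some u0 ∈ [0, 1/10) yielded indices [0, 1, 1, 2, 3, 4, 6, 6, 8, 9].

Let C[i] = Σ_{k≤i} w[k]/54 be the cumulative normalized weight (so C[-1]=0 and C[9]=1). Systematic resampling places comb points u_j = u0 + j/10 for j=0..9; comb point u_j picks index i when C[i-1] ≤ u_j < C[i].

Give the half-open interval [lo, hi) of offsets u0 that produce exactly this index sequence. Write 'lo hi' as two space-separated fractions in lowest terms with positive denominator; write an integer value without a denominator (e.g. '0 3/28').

C = [4/27, 17/54, 23/54, 5/9, 31/54, 35/54, 41/54, 43/54, 25/27, 1]
j=0 picked index 0: u0 ∈ [0, 4/27)
j=1 picked index 1: u0 ∈ [13/270, 29/135)
j=2 picked index 1: u0 ∈ [-7/135, 31/270)
j=3 picked index 2: u0 ∈ [2/135, 17/135)
j=4 picked index 3: u0 ∈ [7/270, 7/45)
j=5 picked index 4: u0 ∈ [1/18, 2/27)
j=6 picked index 6: u0 ∈ [13/270, 43/270)
j=7 picked index 6: u0 ∈ [-7/135, 8/135)
j=8 picked index 8: u0 ∈ [-1/270, 17/135)
j=9 picked index 9: u0 ∈ [7/270, 1/10)
intersection: [1/18, 8/135)

1/18 8/135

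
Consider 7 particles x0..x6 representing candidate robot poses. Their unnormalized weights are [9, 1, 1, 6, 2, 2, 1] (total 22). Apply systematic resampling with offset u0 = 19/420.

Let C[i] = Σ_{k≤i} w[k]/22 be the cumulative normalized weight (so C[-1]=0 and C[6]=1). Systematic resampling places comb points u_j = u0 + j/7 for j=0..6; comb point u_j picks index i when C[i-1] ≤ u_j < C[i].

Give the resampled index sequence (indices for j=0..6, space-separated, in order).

C = [9/22, 5/11, 1/2, 17/22, 19/22, 21/22, 1]
j=0: u_0=19/420 ∈ [0, 9/22) → index 0
j=1: u_1=79/420 ∈ [0, 9/22) → index 0
j=2: u_2=139/420 ∈ [0, 9/22) → index 0
j=3: u_3=199/420 ∈ [5/11, 1/2) → index 2
j=4: u_4=37/60 ∈ [1/2, 17/22) → index 3
j=5: u_5=319/420 ∈ [1/2, 17/22) → index 3
j=6: u_6=379/420 ∈ [19/22, 21/22) → index 5

0 0 0 2 3 3 5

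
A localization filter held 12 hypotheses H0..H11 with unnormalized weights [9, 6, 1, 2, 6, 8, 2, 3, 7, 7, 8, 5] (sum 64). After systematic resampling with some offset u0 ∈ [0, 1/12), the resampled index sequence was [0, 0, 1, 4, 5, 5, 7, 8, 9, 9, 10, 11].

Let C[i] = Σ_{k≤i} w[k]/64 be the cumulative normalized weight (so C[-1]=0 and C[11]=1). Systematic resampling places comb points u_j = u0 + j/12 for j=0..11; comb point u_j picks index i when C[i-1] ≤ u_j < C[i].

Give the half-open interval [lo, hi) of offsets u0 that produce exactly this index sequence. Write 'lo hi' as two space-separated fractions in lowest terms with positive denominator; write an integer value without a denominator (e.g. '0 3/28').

1/24 3/64

C = [9/64, 15/64, 1/4, 9/32, 3/8, 1/2, 17/32, 37/64, 11/16, 51/64, 59/64, 1]
j=0 picked index 0: u0 ∈ [0, 9/64)
j=1 picked index 0: u0 ∈ [-1/12, 11/192)
j=2 picked index 1: u0 ∈ [-5/192, 13/192)
j=3 picked index 4: u0 ∈ [1/32, 1/8)
j=4 picked index 5: u0 ∈ [1/24, 1/6)
j=5 picked index 5: u0 ∈ [-1/24, 1/12)
j=6 picked index 7: u0 ∈ [1/32, 5/64)
j=7 picked index 8: u0 ∈ [-1/192, 5/48)
j=8 picked index 9: u0 ∈ [1/48, 25/192)
j=9 picked index 9: u0 ∈ [-1/16, 3/64)
j=10 picked index 10: u0 ∈ [-7/192, 17/192)
j=11 picked index 11: u0 ∈ [1/192, 1/12)
intersection: [1/24, 3/64)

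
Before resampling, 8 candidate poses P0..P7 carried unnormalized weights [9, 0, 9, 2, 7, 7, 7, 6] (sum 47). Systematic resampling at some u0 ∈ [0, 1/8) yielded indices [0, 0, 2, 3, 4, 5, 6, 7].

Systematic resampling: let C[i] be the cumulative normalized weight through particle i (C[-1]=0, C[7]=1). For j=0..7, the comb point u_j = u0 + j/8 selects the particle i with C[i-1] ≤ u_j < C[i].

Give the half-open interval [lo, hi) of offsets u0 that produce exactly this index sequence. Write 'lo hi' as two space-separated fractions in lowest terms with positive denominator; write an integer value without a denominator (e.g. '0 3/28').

3/376 19/376

C = [9/47, 9/47, 18/47, 20/47, 27/47, 34/47, 41/47, 1]
j=0 picked index 0: u0 ∈ [0, 9/47)
j=1 picked index 0: u0 ∈ [-1/8, 25/376)
j=2 picked index 2: u0 ∈ [-11/188, 25/188)
j=3 picked index 3: u0 ∈ [3/376, 19/376)
j=4 picked index 4: u0 ∈ [-7/94, 7/94)
j=5 picked index 5: u0 ∈ [-19/376, 37/376)
j=6 picked index 6: u0 ∈ [-5/188, 23/188)
j=7 picked index 7: u0 ∈ [-1/376, 1/8)
intersection: [3/376, 19/376)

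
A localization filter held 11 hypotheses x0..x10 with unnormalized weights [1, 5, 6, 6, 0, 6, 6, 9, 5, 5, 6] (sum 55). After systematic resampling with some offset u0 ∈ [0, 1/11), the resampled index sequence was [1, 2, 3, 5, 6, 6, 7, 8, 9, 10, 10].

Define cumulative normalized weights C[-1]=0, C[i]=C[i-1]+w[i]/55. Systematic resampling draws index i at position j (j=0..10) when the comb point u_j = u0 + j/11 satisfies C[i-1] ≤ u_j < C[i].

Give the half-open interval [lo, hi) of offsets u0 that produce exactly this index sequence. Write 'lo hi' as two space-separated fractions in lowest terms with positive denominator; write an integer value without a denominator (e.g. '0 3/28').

C = [1/55, 6/55, 12/55, 18/55, 18/55, 24/55, 6/11, 39/55, 4/5, 49/55, 1]
j=0 picked index 1: u0 ∈ [1/55, 6/55)
j=1 picked index 2: u0 ∈ [1/55, 7/55)
j=2 picked index 3: u0 ∈ [2/55, 8/55)
j=3 picked index 5: u0 ∈ [3/55, 9/55)
j=4 picked index 6: u0 ∈ [4/55, 2/11)
j=5 picked index 6: u0 ∈ [-1/55, 1/11)
j=6 picked index 7: u0 ∈ [0, 9/55)
j=7 picked index 8: u0 ∈ [4/55, 9/55)
j=8 picked index 9: u0 ∈ [4/55, 9/55)
j=9 picked index 10: u0 ∈ [4/55, 2/11)
j=10 picked index 10: u0 ∈ [-1/55, 1/11)
intersection: [4/55, 1/11)

4/55 1/11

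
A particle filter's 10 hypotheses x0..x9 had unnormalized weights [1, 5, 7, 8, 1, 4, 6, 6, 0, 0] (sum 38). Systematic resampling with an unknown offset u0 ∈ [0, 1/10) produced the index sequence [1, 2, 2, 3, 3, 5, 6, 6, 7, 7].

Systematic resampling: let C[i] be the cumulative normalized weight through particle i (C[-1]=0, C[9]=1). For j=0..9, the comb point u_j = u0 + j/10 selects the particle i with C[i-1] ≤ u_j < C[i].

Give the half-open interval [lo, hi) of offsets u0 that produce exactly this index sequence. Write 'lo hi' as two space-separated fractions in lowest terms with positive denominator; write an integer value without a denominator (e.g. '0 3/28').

8/95 1/10

C = [1/38, 3/19, 13/38, 21/38, 11/19, 13/19, 16/19, 1, 1, 1]
j=0 picked index 1: u0 ∈ [1/38, 3/19)
j=1 picked index 2: u0 ∈ [11/190, 23/95)
j=2 picked index 2: u0 ∈ [-4/95, 27/190)
j=3 picked index 3: u0 ∈ [4/95, 24/95)
j=4 picked index 3: u0 ∈ [-11/190, 29/190)
j=5 picked index 5: u0 ∈ [3/38, 7/38)
j=6 picked index 6: u0 ∈ [8/95, 23/95)
j=7 picked index 6: u0 ∈ [-3/190, 27/190)
j=8 picked index 7: u0 ∈ [4/95, 1/5)
j=9 picked index 7: u0 ∈ [-11/190, 1/10)
intersection: [8/95, 1/10)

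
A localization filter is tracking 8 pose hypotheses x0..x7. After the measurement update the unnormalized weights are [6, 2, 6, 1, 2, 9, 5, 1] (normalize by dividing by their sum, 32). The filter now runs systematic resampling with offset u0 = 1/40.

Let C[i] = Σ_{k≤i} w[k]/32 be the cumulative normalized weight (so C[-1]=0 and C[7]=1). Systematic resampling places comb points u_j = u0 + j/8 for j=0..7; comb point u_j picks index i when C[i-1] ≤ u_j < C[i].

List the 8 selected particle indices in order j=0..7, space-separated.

C = [3/16, 1/4, 7/16, 15/32, 17/32, 13/16, 31/32, 1]
j=0: u_0=1/40 ∈ [0, 3/16) → index 0
j=1: u_1=3/20 ∈ [0, 3/16) → index 0
j=2: u_2=11/40 ∈ [1/4, 7/16) → index 2
j=3: u_3=2/5 ∈ [1/4, 7/16) → index 2
j=4: u_4=21/40 ∈ [15/32, 17/32) → index 4
j=5: u_5=13/20 ∈ [17/32, 13/16) → index 5
j=6: u_6=31/40 ∈ [17/32, 13/16) → index 5
j=7: u_7=9/10 ∈ [13/16, 31/32) → index 6

0 0 2 2 4 5 5 6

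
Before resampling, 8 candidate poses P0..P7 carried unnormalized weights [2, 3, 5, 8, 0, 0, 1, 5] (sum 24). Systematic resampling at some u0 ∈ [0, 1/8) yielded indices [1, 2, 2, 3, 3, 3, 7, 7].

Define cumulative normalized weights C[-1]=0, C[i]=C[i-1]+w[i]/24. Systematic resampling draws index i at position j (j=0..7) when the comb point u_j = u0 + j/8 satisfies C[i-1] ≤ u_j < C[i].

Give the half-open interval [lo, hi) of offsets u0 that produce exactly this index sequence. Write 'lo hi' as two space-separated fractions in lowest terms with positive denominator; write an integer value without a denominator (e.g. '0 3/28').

1/12 1/8

C = [1/12, 5/24, 5/12, 3/4, 3/4, 3/4, 19/24, 1]
j=0 picked index 1: u0 ∈ [1/12, 5/24)
j=1 picked index 2: u0 ∈ [1/12, 7/24)
j=2 picked index 2: u0 ∈ [-1/24, 1/6)
j=3 picked index 3: u0 ∈ [1/24, 3/8)
j=4 picked index 3: u0 ∈ [-1/12, 1/4)
j=5 picked index 3: u0 ∈ [-5/24, 1/8)
j=6 picked index 7: u0 ∈ [1/24, 1/4)
j=7 picked index 7: u0 ∈ [-1/12, 1/8)
intersection: [1/12, 1/8)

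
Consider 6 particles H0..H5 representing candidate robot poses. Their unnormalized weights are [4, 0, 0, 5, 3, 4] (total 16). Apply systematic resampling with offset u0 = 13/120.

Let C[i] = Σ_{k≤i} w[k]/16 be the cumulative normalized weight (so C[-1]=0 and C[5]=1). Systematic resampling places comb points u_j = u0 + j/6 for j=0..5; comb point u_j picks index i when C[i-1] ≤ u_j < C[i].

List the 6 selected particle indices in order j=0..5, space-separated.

C = [1/4, 1/4, 1/4, 9/16, 3/4, 1]
j=0: u_0=13/120 ∈ [0, 1/4) → index 0
j=1: u_1=11/40 ∈ [1/4, 9/16) → index 3
j=2: u_2=53/120 ∈ [1/4, 9/16) → index 3
j=3: u_3=73/120 ∈ [9/16, 3/4) → index 4
j=4: u_4=31/40 ∈ [3/4, 1) → index 5
j=5: u_5=113/120 ∈ [3/4, 1) → index 5

0 3 3 4 5 5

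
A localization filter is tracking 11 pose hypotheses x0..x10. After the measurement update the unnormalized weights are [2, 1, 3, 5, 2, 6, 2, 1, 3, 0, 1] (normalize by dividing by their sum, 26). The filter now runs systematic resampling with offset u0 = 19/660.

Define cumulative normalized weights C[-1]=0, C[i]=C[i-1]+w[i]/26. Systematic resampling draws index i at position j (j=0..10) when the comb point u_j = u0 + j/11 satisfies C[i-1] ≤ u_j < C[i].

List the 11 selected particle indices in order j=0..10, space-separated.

0 2 2 3 3 4 5 5 6 8 8

C = [1/13, 3/26, 3/13, 11/26, 1/2, 19/26, 21/26, 11/13, 25/26, 25/26, 1]
j=0: u_0=19/660 ∈ [0, 1/13) → index 0
j=1: u_1=79/660 ∈ [3/26, 3/13) → index 2
j=2: u_2=139/660 ∈ [3/26, 3/13) → index 2
j=3: u_3=199/660 ∈ [3/13, 11/26) → index 3
j=4: u_4=259/660 ∈ [3/13, 11/26) → index 3
j=5: u_5=29/60 ∈ [11/26, 1/2) → index 4
j=6: u_6=379/660 ∈ [1/2, 19/26) → index 5
j=7: u_7=439/660 ∈ [1/2, 19/26) → index 5
j=8: u_8=499/660 ∈ [19/26, 21/26) → index 6
j=9: u_9=559/660 ∈ [11/13, 25/26) → index 8
j=10: u_10=619/660 ∈ [11/13, 25/26) → index 8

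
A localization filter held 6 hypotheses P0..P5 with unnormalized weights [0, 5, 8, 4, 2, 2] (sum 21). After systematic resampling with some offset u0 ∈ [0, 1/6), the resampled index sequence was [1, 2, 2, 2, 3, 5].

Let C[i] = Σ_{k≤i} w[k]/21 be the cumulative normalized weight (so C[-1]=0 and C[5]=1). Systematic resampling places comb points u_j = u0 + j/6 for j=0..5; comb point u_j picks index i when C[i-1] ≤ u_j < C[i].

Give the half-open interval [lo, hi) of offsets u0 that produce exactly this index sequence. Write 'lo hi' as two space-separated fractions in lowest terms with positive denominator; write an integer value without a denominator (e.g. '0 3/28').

C = [0, 5/21, 13/21, 17/21, 19/21, 1]
j=0 picked index 1: u0 ∈ [0, 5/21)
j=1 picked index 2: u0 ∈ [1/14, 19/42)
j=2 picked index 2: u0 ∈ [-2/21, 2/7)
j=3 picked index 2: u0 ∈ [-11/42, 5/42)
j=4 picked index 3: u0 ∈ [-1/21, 1/7)
j=5 picked index 5: u0 ∈ [1/14, 1/6)
intersection: [1/14, 5/42)

1/14 5/42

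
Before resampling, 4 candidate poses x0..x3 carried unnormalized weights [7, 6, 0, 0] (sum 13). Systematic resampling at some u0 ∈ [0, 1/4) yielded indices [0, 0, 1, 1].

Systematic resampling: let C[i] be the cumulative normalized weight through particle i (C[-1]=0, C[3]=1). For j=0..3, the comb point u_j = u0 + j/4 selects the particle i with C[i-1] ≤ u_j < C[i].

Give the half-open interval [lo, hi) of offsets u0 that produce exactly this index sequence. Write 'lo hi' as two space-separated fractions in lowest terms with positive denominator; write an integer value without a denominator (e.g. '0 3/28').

C = [7/13, 1, 1, 1]
j=0 picked index 0: u0 ∈ [0, 7/13)
j=1 picked index 0: u0 ∈ [-1/4, 15/52)
j=2 picked index 1: u0 ∈ [1/26, 1/2)
j=3 picked index 1: u0 ∈ [-11/52, 1/4)
intersection: [1/26, 1/4)

1/26 1/4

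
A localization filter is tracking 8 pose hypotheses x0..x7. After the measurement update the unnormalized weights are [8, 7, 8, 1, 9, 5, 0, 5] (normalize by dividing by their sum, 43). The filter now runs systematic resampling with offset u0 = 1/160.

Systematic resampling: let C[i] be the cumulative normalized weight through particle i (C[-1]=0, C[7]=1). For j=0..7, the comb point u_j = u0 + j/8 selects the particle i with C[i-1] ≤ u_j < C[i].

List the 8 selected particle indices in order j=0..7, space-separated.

C = [8/43, 15/43, 23/43, 24/43, 33/43, 38/43, 38/43, 1]
j=0: u_0=1/160 ∈ [0, 8/43) → index 0
j=1: u_1=21/160 ∈ [0, 8/43) → index 0
j=2: u_2=41/160 ∈ [8/43, 15/43) → index 1
j=3: u_3=61/160 ∈ [15/43, 23/43) → index 2
j=4: u_4=81/160 ∈ [15/43, 23/43) → index 2
j=5: u_5=101/160 ∈ [24/43, 33/43) → index 4
j=6: u_6=121/160 ∈ [24/43, 33/43) → index 4
j=7: u_7=141/160 ∈ [33/43, 38/43) → index 5

0 0 1 2 2 4 4 5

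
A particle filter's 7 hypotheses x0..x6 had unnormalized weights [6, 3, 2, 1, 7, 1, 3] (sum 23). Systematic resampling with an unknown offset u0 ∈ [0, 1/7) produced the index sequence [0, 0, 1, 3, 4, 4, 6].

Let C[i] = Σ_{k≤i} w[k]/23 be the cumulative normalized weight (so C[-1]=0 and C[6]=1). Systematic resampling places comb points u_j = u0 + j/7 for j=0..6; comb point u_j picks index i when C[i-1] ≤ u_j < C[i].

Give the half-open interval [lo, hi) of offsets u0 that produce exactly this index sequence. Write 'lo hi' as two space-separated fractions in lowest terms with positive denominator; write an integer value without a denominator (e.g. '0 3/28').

C = [6/23, 9/23, 11/23, 12/23, 19/23, 20/23, 1]
j=0 picked index 0: u0 ∈ [0, 6/23)
j=1 picked index 0: u0 ∈ [-1/7, 19/161)
j=2 picked index 1: u0 ∈ [-4/161, 17/161)
j=3 picked index 3: u0 ∈ [8/161, 15/161)
j=4 picked index 4: u0 ∈ [-8/161, 41/161)
j=5 picked index 4: u0 ∈ [-31/161, 18/161)
j=6 picked index 6: u0 ∈ [2/161, 1/7)
intersection: [8/161, 15/161)

8/161 15/161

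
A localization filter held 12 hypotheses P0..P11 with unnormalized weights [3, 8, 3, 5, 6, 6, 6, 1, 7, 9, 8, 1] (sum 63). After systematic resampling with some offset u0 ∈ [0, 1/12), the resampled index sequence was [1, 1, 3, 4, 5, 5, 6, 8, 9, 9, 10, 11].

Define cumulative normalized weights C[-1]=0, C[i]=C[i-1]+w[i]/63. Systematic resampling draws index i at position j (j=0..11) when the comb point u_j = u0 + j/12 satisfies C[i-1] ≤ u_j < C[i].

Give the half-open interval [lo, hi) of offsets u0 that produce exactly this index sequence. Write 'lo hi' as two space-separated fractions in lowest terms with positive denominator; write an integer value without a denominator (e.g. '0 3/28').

C = [1/21, 11/63, 2/9, 19/63, 25/63, 31/63, 37/63, 38/63, 5/7, 6/7, 62/63, 1]
j=0 picked index 1: u0 ∈ [1/21, 11/63)
j=1 picked index 1: u0 ∈ [-1/28, 23/252)
j=2 picked index 3: u0 ∈ [1/18, 17/126)
j=3 picked index 4: u0 ∈ [13/252, 37/252)
j=4 picked index 5: u0 ∈ [4/63, 10/63)
j=5 picked index 5: u0 ∈ [-5/252, 19/252)
j=6 picked index 6: u0 ∈ [-1/126, 11/126)
j=7 picked index 8: u0 ∈ [5/252, 11/84)
j=8 picked index 9: u0 ∈ [1/21, 4/21)
j=9 picked index 9: u0 ∈ [-1/28, 3/28)
j=10 picked index 10: u0 ∈ [1/42, 19/126)
j=11 picked index 11: u0 ∈ [17/252, 1/12)
intersection: [17/252, 19/252)

17/252 19/252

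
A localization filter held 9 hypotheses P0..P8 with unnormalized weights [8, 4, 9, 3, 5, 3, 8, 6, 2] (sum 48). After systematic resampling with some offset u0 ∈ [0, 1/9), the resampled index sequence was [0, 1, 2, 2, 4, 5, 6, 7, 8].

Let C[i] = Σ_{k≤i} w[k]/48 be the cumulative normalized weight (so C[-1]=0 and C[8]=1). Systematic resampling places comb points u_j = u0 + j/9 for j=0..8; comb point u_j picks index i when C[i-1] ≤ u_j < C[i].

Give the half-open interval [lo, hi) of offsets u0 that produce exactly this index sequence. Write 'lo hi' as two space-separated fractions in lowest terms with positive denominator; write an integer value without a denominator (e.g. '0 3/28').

C = [1/6, 1/4, 7/16, 1/2, 29/48, 2/3, 5/6, 23/24, 1]
j=0 picked index 0: u0 ∈ [0, 1/6)
j=1 picked index 1: u0 ∈ [1/18, 5/36)
j=2 picked index 2: u0 ∈ [1/36, 31/144)
j=3 picked index 2: u0 ∈ [-1/12, 5/48)
j=4 picked index 4: u0 ∈ [1/18, 23/144)
j=5 picked index 5: u0 ∈ [7/144, 1/9)
j=6 picked index 6: u0 ∈ [0, 1/6)
j=7 picked index 7: u0 ∈ [1/18, 13/72)
j=8 picked index 8: u0 ∈ [5/72, 1/9)
intersection: [5/72, 5/48)

5/72 5/48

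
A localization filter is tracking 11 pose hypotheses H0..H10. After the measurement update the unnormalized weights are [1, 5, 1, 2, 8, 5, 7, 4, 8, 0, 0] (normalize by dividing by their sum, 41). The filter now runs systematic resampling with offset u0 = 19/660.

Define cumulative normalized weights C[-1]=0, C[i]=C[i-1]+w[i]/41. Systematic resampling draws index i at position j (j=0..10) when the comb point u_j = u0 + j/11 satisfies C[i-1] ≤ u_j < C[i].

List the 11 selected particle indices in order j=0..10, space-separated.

1 1 3 4 4 5 6 6 7 8 8

C = [1/41, 6/41, 7/41, 9/41, 17/41, 22/41, 29/41, 33/41, 1, 1, 1]
j=0: u_0=19/660 ∈ [1/41, 6/41) → index 1
j=1: u_1=79/660 ∈ [1/41, 6/41) → index 1
j=2: u_2=139/660 ∈ [7/41, 9/41) → index 3
j=3: u_3=199/660 ∈ [9/41, 17/41) → index 4
j=4: u_4=259/660 ∈ [9/41, 17/41) → index 4
j=5: u_5=29/60 ∈ [17/41, 22/41) → index 5
j=6: u_6=379/660 ∈ [22/41, 29/41) → index 6
j=7: u_7=439/660 ∈ [22/41, 29/41) → index 6
j=8: u_8=499/660 ∈ [29/41, 33/41) → index 7
j=9: u_9=559/660 ∈ [33/41, 1) → index 8
j=10: u_10=619/660 ∈ [33/41, 1) → index 8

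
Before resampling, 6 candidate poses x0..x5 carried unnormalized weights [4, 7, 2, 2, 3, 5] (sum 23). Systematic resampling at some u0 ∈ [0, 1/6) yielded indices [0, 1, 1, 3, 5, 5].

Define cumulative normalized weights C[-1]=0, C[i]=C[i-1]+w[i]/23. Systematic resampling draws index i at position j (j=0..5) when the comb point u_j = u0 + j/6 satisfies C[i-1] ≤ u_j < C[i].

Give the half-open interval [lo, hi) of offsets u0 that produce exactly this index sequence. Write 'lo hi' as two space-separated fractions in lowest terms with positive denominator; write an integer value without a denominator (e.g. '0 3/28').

C = [4/23, 11/23, 13/23, 15/23, 18/23, 1]
j=0 picked index 0: u0 ∈ [0, 4/23)
j=1 picked index 1: u0 ∈ [1/138, 43/138)
j=2 picked index 1: u0 ∈ [-11/69, 10/69)
j=3 picked index 3: u0 ∈ [3/46, 7/46)
j=4 picked index 5: u0 ∈ [8/69, 1/3)
j=5 picked index 5: u0 ∈ [-7/138, 1/6)
intersection: [8/69, 10/69)

8/69 10/69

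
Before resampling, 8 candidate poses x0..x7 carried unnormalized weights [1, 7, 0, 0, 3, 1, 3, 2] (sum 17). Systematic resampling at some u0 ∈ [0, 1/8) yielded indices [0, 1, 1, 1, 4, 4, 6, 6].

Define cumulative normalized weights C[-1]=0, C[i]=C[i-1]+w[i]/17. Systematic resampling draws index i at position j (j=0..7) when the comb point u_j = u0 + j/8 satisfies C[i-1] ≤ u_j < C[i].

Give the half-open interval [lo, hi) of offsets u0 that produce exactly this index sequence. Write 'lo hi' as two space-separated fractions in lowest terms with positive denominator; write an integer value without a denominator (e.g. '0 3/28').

0 1/136

C = [1/17, 8/17, 8/17, 8/17, 11/17, 12/17, 15/17, 1]
j=0 picked index 0: u0 ∈ [0, 1/17)
j=1 picked index 1: u0 ∈ [-9/136, 47/136)
j=2 picked index 1: u0 ∈ [-13/68, 15/68)
j=3 picked index 1: u0 ∈ [-43/136, 13/136)
j=4 picked index 4: u0 ∈ [-1/34, 5/34)
j=5 picked index 4: u0 ∈ [-21/136, 3/136)
j=6 picked index 6: u0 ∈ [-3/68, 9/68)
j=7 picked index 6: u0 ∈ [-23/136, 1/136)
intersection: [0, 1/136)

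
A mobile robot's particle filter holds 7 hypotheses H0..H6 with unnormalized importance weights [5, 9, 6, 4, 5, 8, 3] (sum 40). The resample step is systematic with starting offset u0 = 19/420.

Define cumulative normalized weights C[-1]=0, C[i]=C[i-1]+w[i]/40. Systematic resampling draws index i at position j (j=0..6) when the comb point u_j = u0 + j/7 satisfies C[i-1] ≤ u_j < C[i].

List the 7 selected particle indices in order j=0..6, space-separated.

0 1 1 2 4 5 5

C = [1/8, 7/20, 1/2, 3/5, 29/40, 37/40, 1]
j=0: u_0=19/420 ∈ [0, 1/8) → index 0
j=1: u_1=79/420 ∈ [1/8, 7/20) → index 1
j=2: u_2=139/420 ∈ [1/8, 7/20) → index 1
j=3: u_3=199/420 ∈ [7/20, 1/2) → index 2
j=4: u_4=37/60 ∈ [3/5, 29/40) → index 4
j=5: u_5=319/420 ∈ [29/40, 37/40) → index 5
j=6: u_6=379/420 ∈ [29/40, 37/40) → index 5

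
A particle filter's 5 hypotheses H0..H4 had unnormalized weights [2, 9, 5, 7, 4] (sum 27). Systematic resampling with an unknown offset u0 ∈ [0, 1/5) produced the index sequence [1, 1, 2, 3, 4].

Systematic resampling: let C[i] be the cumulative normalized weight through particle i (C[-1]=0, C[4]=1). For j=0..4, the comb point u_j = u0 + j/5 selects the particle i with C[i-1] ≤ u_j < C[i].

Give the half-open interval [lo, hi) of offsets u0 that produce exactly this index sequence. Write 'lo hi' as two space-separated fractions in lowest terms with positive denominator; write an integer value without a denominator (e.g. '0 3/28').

2/27 26/135

C = [2/27, 11/27, 16/27, 23/27, 1]
j=0 picked index 1: u0 ∈ [2/27, 11/27)
j=1 picked index 1: u0 ∈ [-17/135, 28/135)
j=2 picked index 2: u0 ∈ [1/135, 26/135)
j=3 picked index 3: u0 ∈ [-1/135, 34/135)
j=4 picked index 4: u0 ∈ [7/135, 1/5)
intersection: [2/27, 26/135)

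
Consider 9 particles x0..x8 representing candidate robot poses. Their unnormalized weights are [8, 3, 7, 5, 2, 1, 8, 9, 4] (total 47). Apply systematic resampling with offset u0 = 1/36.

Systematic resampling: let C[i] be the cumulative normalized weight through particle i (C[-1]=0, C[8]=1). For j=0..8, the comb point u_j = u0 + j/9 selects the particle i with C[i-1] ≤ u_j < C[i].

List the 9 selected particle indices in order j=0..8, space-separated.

0 0 2 2 3 6 6 7 8

C = [8/47, 11/47, 18/47, 23/47, 25/47, 26/47, 34/47, 43/47, 1]
j=0: u_0=1/36 ∈ [0, 8/47) → index 0
j=1: u_1=5/36 ∈ [0, 8/47) → index 0
j=2: u_2=1/4 ∈ [11/47, 18/47) → index 2
j=3: u_3=13/36 ∈ [11/47, 18/47) → index 2
j=4: u_4=17/36 ∈ [18/47, 23/47) → index 3
j=5: u_5=7/12 ∈ [26/47, 34/47) → index 6
j=6: u_6=25/36 ∈ [26/47, 34/47) → index 6
j=7: u_7=29/36 ∈ [34/47, 43/47) → index 7
j=8: u_8=11/12 ∈ [43/47, 1) → index 8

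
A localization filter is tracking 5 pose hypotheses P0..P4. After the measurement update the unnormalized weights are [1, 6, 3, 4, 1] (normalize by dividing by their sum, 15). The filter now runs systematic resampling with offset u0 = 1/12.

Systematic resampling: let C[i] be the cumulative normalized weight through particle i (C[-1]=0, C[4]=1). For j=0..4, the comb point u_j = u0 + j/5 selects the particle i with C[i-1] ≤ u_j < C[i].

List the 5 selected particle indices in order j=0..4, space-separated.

C = [1/15, 7/15, 2/3, 14/15, 1]
j=0: u_0=1/12 ∈ [1/15, 7/15) → index 1
j=1: u_1=17/60 ∈ [1/15, 7/15) → index 1
j=2: u_2=29/60 ∈ [7/15, 2/3) → index 2
j=3: u_3=41/60 ∈ [2/3, 14/15) → index 3
j=4: u_4=53/60 ∈ [2/3, 14/15) → index 3

1 1 2 3 3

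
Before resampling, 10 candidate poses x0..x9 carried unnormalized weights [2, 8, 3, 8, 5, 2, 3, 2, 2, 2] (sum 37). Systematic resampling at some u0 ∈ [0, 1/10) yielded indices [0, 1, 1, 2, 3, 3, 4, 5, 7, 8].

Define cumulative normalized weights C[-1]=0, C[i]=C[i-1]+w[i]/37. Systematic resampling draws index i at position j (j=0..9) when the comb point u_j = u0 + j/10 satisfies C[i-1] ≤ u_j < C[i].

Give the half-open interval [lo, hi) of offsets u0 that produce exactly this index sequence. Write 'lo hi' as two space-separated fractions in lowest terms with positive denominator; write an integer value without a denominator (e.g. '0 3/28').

7/185 17/370

C = [2/37, 10/37, 13/37, 21/37, 26/37, 28/37, 31/37, 33/37, 35/37, 1]
j=0 picked index 0: u0 ∈ [0, 2/37)
j=1 picked index 1: u0 ∈ [-17/370, 63/370)
j=2 picked index 1: u0 ∈ [-27/185, 13/185)
j=3 picked index 2: u0 ∈ [-11/370, 19/370)
j=4 picked index 3: u0 ∈ [-9/185, 31/185)
j=5 picked index 3: u0 ∈ [-11/74, 5/74)
j=6 picked index 4: u0 ∈ [-6/185, 19/185)
j=7 picked index 5: u0 ∈ [1/370, 21/370)
j=8 picked index 7: u0 ∈ [7/185, 17/185)
j=9 picked index 8: u0 ∈ [-3/370, 17/370)
intersection: [7/185, 17/370)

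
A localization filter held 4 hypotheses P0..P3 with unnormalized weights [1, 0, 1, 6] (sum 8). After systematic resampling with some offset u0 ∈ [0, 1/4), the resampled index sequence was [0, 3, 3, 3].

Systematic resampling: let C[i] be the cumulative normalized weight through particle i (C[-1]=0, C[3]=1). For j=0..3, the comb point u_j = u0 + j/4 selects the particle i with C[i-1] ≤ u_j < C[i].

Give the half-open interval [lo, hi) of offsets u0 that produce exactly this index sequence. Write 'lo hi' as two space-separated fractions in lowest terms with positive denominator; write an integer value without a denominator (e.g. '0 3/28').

0 1/8

C = [1/8, 1/8, 1/4, 1]
j=0 picked index 0: u0 ∈ [0, 1/8)
j=1 picked index 3: u0 ∈ [0, 3/4)
j=2 picked index 3: u0 ∈ [-1/4, 1/2)
j=3 picked index 3: u0 ∈ [-1/2, 1/4)
intersection: [0, 1/8)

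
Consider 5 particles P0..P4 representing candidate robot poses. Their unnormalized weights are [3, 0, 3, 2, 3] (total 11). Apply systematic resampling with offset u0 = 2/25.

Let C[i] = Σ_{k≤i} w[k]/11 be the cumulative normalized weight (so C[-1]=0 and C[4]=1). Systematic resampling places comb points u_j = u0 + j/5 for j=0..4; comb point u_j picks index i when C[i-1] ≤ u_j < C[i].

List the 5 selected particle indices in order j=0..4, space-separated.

0 2 2 3 4

C = [3/11, 3/11, 6/11, 8/11, 1]
j=0: u_0=2/25 ∈ [0, 3/11) → index 0
j=1: u_1=7/25 ∈ [3/11, 6/11) → index 2
j=2: u_2=12/25 ∈ [3/11, 6/11) → index 2
j=3: u_3=17/25 ∈ [6/11, 8/11) → index 3
j=4: u_4=22/25 ∈ [8/11, 1) → index 4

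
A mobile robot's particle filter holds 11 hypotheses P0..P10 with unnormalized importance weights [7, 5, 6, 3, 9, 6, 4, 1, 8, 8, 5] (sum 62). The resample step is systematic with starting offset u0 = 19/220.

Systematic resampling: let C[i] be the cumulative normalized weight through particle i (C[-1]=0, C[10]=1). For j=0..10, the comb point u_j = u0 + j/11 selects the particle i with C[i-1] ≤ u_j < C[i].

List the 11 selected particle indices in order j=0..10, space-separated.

C = [7/62, 6/31, 9/31, 21/62, 15/31, 18/31, 20/31, 41/62, 49/62, 57/62, 1]
j=0: u_0=19/220 ∈ [0, 7/62) → index 0
j=1: u_1=39/220 ∈ [7/62, 6/31) → index 1
j=2: u_2=59/220 ∈ [6/31, 9/31) → index 2
j=3: u_3=79/220 ∈ [21/62, 15/31) → index 4
j=4: u_4=9/20 ∈ [21/62, 15/31) → index 4
j=5: u_5=119/220 ∈ [15/31, 18/31) → index 5
j=6: u_6=139/220 ∈ [18/31, 20/31) → index 6
j=7: u_7=159/220 ∈ [41/62, 49/62) → index 8
j=8: u_8=179/220 ∈ [49/62, 57/62) → index 9
j=9: u_9=199/220 ∈ [49/62, 57/62) → index 9
j=10: u_10=219/220 ∈ [57/62, 1) → index 10

0 1 2 4 4 5 6 8 9 9 10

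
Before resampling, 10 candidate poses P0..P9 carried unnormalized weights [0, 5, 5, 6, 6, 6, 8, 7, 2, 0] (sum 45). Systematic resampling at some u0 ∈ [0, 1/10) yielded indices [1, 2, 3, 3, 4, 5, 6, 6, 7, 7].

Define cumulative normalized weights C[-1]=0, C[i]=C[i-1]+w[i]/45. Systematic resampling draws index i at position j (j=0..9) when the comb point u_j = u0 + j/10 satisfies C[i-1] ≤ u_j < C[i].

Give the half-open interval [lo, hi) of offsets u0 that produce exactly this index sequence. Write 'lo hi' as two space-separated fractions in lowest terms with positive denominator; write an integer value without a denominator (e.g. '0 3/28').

C = [0, 1/9, 2/9, 16/45, 22/45, 28/45, 4/5, 43/45, 1, 1]
j=0 picked index 1: u0 ∈ [0, 1/9)
j=1 picked index 2: u0 ∈ [1/90, 11/90)
j=2 picked index 3: u0 ∈ [1/45, 7/45)
j=3 picked index 3: u0 ∈ [-7/90, 1/18)
j=4 picked index 4: u0 ∈ [-2/45, 4/45)
j=5 picked index 5: u0 ∈ [-1/90, 11/90)
j=6 picked index 6: u0 ∈ [1/45, 1/5)
j=7 picked index 6: u0 ∈ [-7/90, 1/10)
j=8 picked index 7: u0 ∈ [0, 7/45)
j=9 picked index 7: u0 ∈ [-1/10, 1/18)
intersection: [1/45, 1/18)

1/45 1/18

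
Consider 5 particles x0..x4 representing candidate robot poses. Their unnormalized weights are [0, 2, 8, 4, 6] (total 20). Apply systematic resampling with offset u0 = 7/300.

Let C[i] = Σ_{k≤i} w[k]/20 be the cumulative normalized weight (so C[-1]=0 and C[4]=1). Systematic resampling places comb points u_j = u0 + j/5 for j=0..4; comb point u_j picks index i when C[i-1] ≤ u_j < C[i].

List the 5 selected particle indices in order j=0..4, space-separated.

C = [0, 1/10, 1/2, 7/10, 1]
j=0: u_0=7/300 ∈ [0, 1/10) → index 1
j=1: u_1=67/300 ∈ [1/10, 1/2) → index 2
j=2: u_2=127/300 ∈ [1/10, 1/2) → index 2
j=3: u_3=187/300 ∈ [1/2, 7/10) → index 3
j=4: u_4=247/300 ∈ [7/10, 1) → index 4

1 2 2 3 4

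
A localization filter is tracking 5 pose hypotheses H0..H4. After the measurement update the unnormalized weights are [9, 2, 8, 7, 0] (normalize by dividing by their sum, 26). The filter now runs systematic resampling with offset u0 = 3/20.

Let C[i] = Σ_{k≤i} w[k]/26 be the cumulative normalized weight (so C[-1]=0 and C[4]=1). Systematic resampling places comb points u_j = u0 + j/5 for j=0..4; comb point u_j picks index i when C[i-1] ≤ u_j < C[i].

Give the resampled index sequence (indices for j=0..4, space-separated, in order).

0 1 2 3 3

C = [9/26, 11/26, 19/26, 1, 1]
j=0: u_0=3/20 ∈ [0, 9/26) → index 0
j=1: u_1=7/20 ∈ [9/26, 11/26) → index 1
j=2: u_2=11/20 ∈ [11/26, 19/26) → index 2
j=3: u_3=3/4 ∈ [19/26, 1) → index 3
j=4: u_4=19/20 ∈ [19/26, 1) → index 3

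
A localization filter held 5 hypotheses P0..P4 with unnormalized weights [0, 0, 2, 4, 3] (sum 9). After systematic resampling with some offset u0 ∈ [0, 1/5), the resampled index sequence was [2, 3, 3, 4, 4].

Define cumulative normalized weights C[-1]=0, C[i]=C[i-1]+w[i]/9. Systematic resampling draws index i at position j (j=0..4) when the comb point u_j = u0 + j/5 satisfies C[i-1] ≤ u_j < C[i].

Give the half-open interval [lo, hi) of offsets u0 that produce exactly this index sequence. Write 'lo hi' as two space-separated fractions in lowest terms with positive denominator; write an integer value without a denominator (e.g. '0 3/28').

C = [0, 0, 2/9, 2/3, 1]
j=0 picked index 2: u0 ∈ [0, 2/9)
j=1 picked index 3: u0 ∈ [1/45, 7/15)
j=2 picked index 3: u0 ∈ [-8/45, 4/15)
j=3 picked index 4: u0 ∈ [1/15, 2/5)
j=4 picked index 4: u0 ∈ [-2/15, 1/5)
intersection: [1/15, 1/5)

1/15 1/5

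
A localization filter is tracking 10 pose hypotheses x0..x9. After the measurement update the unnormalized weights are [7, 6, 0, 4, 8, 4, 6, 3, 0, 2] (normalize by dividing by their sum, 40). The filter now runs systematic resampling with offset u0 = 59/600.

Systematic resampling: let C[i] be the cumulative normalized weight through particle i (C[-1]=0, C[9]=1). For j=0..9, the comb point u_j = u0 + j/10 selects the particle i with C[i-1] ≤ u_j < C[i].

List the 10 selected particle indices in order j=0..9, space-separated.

C = [7/40, 13/40, 13/40, 17/40, 5/8, 29/40, 7/8, 19/20, 19/20, 1]
j=0: u_0=59/600 ∈ [0, 7/40) → index 0
j=1: u_1=119/600 ∈ [7/40, 13/40) → index 1
j=2: u_2=179/600 ∈ [7/40, 13/40) → index 1
j=3: u_3=239/600 ∈ [13/40, 17/40) → index 3
j=4: u_4=299/600 ∈ [17/40, 5/8) → index 4
j=5: u_5=359/600 ∈ [17/40, 5/8) → index 4
j=6: u_6=419/600 ∈ [5/8, 29/40) → index 5
j=7: u_7=479/600 ∈ [29/40, 7/8) → index 6
j=8: u_8=539/600 ∈ [7/8, 19/20) → index 7
j=9: u_9=599/600 ∈ [19/20, 1) → index 9

0 1 1 3 4 4 5 6 7 9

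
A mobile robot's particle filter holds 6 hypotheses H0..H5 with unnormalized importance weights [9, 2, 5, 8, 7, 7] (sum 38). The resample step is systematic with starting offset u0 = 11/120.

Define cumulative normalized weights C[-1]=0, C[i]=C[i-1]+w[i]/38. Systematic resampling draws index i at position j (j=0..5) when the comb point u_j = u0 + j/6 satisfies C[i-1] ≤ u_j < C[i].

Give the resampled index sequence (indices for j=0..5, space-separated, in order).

C = [9/38, 11/38, 8/19, 12/19, 31/38, 1]
j=0: u_0=11/120 ∈ [0, 9/38) → index 0
j=1: u_1=31/120 ∈ [9/38, 11/38) → index 1
j=2: u_2=17/40 ∈ [8/19, 12/19) → index 3
j=3: u_3=71/120 ∈ [8/19, 12/19) → index 3
j=4: u_4=91/120 ∈ [12/19, 31/38) → index 4
j=5: u_5=37/40 ∈ [31/38, 1) → index 5

0 1 3 3 4 5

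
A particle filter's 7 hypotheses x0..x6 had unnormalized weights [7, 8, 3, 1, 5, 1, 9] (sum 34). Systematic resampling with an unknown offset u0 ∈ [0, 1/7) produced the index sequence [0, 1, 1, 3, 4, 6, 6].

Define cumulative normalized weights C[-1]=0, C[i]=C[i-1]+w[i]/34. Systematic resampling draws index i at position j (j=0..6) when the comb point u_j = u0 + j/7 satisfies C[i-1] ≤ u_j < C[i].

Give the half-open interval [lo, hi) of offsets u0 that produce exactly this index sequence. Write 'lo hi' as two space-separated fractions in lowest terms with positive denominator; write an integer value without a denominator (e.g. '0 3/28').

12/119 31/238

C = [7/34, 15/34, 9/17, 19/34, 12/17, 25/34, 1]
j=0 picked index 0: u0 ∈ [0, 7/34)
j=1 picked index 1: u0 ∈ [15/238, 71/238)
j=2 picked index 1: u0 ∈ [-19/238, 37/238)
j=3 picked index 3: u0 ∈ [12/119, 31/238)
j=4 picked index 4: u0 ∈ [-3/238, 16/119)
j=5 picked index 6: u0 ∈ [5/238, 2/7)
j=6 picked index 6: u0 ∈ [-29/238, 1/7)
intersection: [12/119, 31/238)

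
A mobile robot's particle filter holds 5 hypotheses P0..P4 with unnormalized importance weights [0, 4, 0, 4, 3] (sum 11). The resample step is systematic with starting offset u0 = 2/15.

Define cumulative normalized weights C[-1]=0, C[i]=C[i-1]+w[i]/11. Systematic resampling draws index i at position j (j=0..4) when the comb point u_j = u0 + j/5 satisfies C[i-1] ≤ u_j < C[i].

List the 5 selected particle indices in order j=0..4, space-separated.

C = [0, 4/11, 4/11, 8/11, 1]
j=0: u_0=2/15 ∈ [0, 4/11) → index 1
j=1: u_1=1/3 ∈ [0, 4/11) → index 1
j=2: u_2=8/15 ∈ [4/11, 8/11) → index 3
j=3: u_3=11/15 ∈ [8/11, 1) → index 4
j=4: u_4=14/15 ∈ [8/11, 1) → index 4

1 1 3 4 4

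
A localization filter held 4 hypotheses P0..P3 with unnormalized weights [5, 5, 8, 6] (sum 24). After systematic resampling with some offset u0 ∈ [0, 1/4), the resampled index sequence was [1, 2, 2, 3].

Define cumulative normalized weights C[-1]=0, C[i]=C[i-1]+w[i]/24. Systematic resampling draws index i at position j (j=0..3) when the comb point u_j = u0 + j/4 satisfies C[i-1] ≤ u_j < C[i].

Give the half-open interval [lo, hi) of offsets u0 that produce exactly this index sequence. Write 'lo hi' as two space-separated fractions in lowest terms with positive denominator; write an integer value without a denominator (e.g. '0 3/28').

C = [5/24, 5/12, 3/4, 1]
j=0 picked index 1: u0 ∈ [5/24, 5/12)
j=1 picked index 2: u0 ∈ [1/6, 1/2)
j=2 picked index 2: u0 ∈ [-1/12, 1/4)
j=3 picked index 3: u0 ∈ [0, 1/4)
intersection: [5/24, 1/4)

5/24 1/4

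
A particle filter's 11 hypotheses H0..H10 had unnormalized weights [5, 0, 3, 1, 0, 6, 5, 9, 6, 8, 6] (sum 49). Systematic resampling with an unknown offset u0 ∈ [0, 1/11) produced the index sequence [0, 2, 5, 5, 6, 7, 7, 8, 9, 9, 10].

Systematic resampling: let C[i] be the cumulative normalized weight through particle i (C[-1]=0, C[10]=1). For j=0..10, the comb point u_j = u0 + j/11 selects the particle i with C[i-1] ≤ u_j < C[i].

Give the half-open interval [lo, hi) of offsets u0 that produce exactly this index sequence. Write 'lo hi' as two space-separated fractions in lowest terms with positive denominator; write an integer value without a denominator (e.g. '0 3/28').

6/539 18/539

C = [5/49, 5/49, 8/49, 9/49, 9/49, 15/49, 20/49, 29/49, 5/7, 43/49, 1]
j=0 picked index 0: u0 ∈ [0, 5/49)
j=1 picked index 2: u0 ∈ [6/539, 39/539)
j=2 picked index 5: u0 ∈ [1/539, 67/539)
j=3 picked index 5: u0 ∈ [-48/539, 18/539)
j=4 picked index 6: u0 ∈ [-31/539, 24/539)
j=5 picked index 7: u0 ∈ [-25/539, 74/539)
j=6 picked index 7: u0 ∈ [-74/539, 25/539)
j=7 picked index 8: u0 ∈ [-24/539, 6/77)
j=8 picked index 9: u0 ∈ [-1/77, 81/539)
j=9 picked index 9: u0 ∈ [-8/77, 32/539)
j=10 picked index 10: u0 ∈ [-17/539, 1/11)
intersection: [6/539, 18/539)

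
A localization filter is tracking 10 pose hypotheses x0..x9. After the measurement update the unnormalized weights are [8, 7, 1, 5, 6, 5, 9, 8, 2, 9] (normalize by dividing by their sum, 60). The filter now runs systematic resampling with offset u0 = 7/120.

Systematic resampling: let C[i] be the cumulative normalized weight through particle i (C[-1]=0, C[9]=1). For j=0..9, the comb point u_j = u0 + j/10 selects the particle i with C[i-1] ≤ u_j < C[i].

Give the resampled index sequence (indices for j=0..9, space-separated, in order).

0 1 2 4 5 6 6 7 9 9

C = [2/15, 1/4, 4/15, 7/20, 9/20, 8/15, 41/60, 49/60, 17/20, 1]
j=0: u_0=7/120 ∈ [0, 2/15) → index 0
j=1: u_1=19/120 ∈ [2/15, 1/4) → index 1
j=2: u_2=31/120 ∈ [1/4, 4/15) → index 2
j=3: u_3=43/120 ∈ [7/20, 9/20) → index 4
j=4: u_4=11/24 ∈ [9/20, 8/15) → index 5
j=5: u_5=67/120 ∈ [8/15, 41/60) → index 6
j=6: u_6=79/120 ∈ [8/15, 41/60) → index 6
j=7: u_7=91/120 ∈ [41/60, 49/60) → index 7
j=8: u_8=103/120 ∈ [17/20, 1) → index 9
j=9: u_9=23/24 ∈ [17/20, 1) → index 9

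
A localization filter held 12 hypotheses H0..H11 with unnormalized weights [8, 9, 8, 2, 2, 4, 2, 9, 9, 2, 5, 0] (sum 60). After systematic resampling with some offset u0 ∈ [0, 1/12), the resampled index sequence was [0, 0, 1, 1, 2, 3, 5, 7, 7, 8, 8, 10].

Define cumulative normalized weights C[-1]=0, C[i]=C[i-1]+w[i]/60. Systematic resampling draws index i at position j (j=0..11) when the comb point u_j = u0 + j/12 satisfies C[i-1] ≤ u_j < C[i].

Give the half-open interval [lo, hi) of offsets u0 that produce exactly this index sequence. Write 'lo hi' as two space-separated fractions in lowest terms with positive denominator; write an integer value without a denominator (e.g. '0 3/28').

0 1/30

C = [2/15, 17/60, 5/12, 9/20, 29/60, 11/20, 7/12, 11/15, 53/60, 11/12, 1, 1]
j=0 picked index 0: u0 ∈ [0, 2/15)
j=1 picked index 0: u0 ∈ [-1/12, 1/20)
j=2 picked index 1: u0 ∈ [-1/30, 7/60)
j=3 picked index 1: u0 ∈ [-7/60, 1/30)
j=4 picked index 2: u0 ∈ [-1/20, 1/12)
j=5 picked index 3: u0 ∈ [0, 1/30)
j=6 picked index 5: u0 ∈ [-1/60, 1/20)
j=7 picked index 7: u0 ∈ [0, 3/20)
j=8 picked index 7: u0 ∈ [-1/12, 1/15)
j=9 picked index 8: u0 ∈ [-1/60, 2/15)
j=10 picked index 8: u0 ∈ [-1/10, 1/20)
j=11 picked index 10: u0 ∈ [0, 1/12)
intersection: [0, 1/30)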